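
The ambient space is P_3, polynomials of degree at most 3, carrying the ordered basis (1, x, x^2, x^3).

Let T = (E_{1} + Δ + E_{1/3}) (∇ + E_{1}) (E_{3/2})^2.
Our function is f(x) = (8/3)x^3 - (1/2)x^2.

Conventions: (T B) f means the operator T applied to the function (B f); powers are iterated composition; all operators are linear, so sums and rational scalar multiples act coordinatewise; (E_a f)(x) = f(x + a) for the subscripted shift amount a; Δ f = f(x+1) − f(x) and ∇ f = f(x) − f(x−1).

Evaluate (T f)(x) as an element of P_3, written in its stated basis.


E_{3/2} f = (8/3)x^3 + (23/2)x^2 + (33/2)x + 63/8
E_{3/2} E_{3/2} f = (8/3)x^3 + (47/2)x^2 + 69x + 135/2
∇ (E_{3/2})^2 f = 8x^2 + 39x + 289/6
E_{1} (E_{3/2})^2 f = (8/3)x^3 + (63/2)x^2 + 124x + 488/3
(∇ + E_{1}) (E_{3/2})^2 f = (8/3)x^3 + (79/2)x^2 + 163x + 1265/6
E_{1} (∇ + E_{1}) (E_{3/2})^2 f = (8/3)x^3 + (95/2)x^2 + 250x + 416
Δ (∇ + E_{1}) (E_{3/2})^2 f = 8x^2 + 87x + 1231/6
E_{1/3} (∇ + E_{1}) (E_{3/2})^2 f = (8/3)x^3 + (253/6)x^2 + (1712/9)x + 21842/81
(E_{1} + Δ + E_{1/3}) (∇ + E_{1}) (E_{3/2})^2 f = (16/3)x^3 + (293/3)x^2 + (4745/9)x + 144313/162

the result is g(x) = (16/3)x^3 + (293/3)x^2 + (4745/9)x + 144313/162


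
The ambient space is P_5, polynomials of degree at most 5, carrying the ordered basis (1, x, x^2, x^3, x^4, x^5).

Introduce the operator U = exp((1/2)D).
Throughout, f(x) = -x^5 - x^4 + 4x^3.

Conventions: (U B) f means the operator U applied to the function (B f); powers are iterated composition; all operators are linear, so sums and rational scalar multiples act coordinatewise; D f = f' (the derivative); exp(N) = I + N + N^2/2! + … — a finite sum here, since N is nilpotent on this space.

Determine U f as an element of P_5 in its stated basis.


g(x) = -x^5 - (7/2)x^4 - (1/2)x^3 + (13/4)x^2 + (35/16)x + 13/32

order-1 term: -(5/2)x^4 - 2x^3 + 6x^2
order-2 term: -(5/2)x^3 - (3/2)x^2 + 3x
order-3 term: -(5/4)x^2 - (1/2)x + 1/2
order-4 term: -(5/16)x - 1/16
order-5 term: -1/32
the series for exp((1/2)D) f terminates at order 5
exp((1/2)D) f = -x^5 - (7/2)x^4 - (1/2)x^3 + (13/4)x^2 + (35/16)x + 13/32


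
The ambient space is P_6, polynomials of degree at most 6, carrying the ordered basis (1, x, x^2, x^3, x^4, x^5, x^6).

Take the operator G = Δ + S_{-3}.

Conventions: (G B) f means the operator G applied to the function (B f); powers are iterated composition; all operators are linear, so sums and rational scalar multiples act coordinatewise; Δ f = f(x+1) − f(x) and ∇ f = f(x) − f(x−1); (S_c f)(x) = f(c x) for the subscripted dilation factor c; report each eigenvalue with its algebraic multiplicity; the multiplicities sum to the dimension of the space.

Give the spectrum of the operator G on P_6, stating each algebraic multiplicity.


image of 1: 1
image of x: -3x + 1
image of x^2: 9x^2 + 2x + 1
image of x^3: -27x^3 + 3x^2 + 3x + 1
image of x^4: 81x^4 + 4x^3 + 6x^2 + 4x + 1
image of x^5: -243x^5 + 5x^4 + 10x^3 + 10x^2 + 5x + 1
image of x^6: 729x^6 + 6x^5 + 15x^4 + 20x^3 + 15x^2 + 6x + 1
the matrix is upper triangular; its diagonal is (1, -3, 9, -27, 81, -243, 729)
for a triangular matrix the eigenvalues are the diagonal entries, with algebraic multiplicity their repetition count

λ = -243 (multiplicity 1), λ = -27 (multiplicity 1), λ = -3 (multiplicity 1), λ = 1 (multiplicity 1), λ = 9 (multiplicity 1), λ = 81 (multiplicity 1), λ = 729 (multiplicity 1)


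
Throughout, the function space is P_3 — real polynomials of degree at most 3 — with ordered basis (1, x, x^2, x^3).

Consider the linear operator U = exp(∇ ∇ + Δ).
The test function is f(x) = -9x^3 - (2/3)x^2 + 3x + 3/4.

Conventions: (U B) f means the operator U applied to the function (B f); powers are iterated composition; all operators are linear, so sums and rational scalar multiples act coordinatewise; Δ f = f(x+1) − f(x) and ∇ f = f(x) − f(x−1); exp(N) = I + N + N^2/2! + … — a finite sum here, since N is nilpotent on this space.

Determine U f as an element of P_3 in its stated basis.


order-1 term: -27x^2 - (247/3)x + 46
order-2 term: -27x - 245/3
order-3 term: -9
the series for exp(∇ ∇ + Δ) f terminates at order 3
exp(∇ ∇ + Δ) f = -9x^3 - (83/3)x^2 - (319/3)x - 527/12

the image equals g(x) = -9x^3 - (83/3)x^2 - (319/3)x - 527/12


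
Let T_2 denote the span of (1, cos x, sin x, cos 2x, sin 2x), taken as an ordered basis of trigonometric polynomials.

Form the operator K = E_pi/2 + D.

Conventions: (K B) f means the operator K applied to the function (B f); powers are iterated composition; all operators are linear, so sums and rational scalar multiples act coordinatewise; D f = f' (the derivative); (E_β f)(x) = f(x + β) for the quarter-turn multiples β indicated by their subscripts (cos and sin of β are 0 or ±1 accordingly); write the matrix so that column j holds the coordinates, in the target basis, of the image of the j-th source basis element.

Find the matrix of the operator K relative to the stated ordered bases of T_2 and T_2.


the matrix is [[1, 0, 0, 0, 0]; [0, 0, 2, 0, 0]; [0, -2, 0, 0, 0]; [0, 0, 0, -1, 2]; [0, 0, 0, -2, -1]] (rows listed top to bottom)

image of 1: 1
image of cos x: -2sin x
image of sin x: 2cos x
image of cos 2x: -cos 2x - 2sin 2x
image of sin 2x: 2cos 2x - sin 2x
each image's coordinates form column j of the matrix


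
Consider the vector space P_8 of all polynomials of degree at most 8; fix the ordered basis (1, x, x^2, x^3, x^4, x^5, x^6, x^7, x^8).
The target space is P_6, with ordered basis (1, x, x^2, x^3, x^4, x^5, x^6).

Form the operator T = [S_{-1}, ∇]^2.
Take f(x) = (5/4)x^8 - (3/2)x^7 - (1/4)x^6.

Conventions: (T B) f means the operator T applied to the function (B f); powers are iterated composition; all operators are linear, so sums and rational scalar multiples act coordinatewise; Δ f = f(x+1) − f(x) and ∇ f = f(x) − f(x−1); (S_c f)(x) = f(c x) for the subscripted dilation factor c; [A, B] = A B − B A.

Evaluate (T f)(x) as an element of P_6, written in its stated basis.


the image equals g(x) = -280x^6 + 252x^5 - 2770x^4 + 1680x^3 - 4360x^2 + 1344x - 608

∇ f = 10x^7 - (91/2)x^6 + 100x^5 - (545/4)x^4 + (235/2)x^3 - (251/4)x^2 + 19x - 5/2
S_{-1} ∇ f = -10x^7 - (91/2)x^6 - 100x^5 - (545/4)x^4 - (235/2)x^3 - (251/4)x^2 - 19x - 5/2
S_{-1} f = (5/4)x^8 + (3/2)x^7 - (1/4)x^6
∇ S_{-1} f = 10x^7 - (49/2)x^6 + 37x^5 - (125/4)x^4 + (25/2)x^3 + (1/4)x^2 - 2x + 1/2
[S_{-1}, ∇] f = -20x^7 - 21x^6 - 137x^5 - 105x^4 - 130x^3 - 63x^2 - 17x - 3
∇ [S_{-1}, ∇] f = -140x^6 + 294x^5 - 1070x^4 + 1230x^3 - 1235x^2 + 543x - 115
S_{-1} ∇ [S_{-1}, ∇] f = -140x^6 - 294x^5 - 1070x^4 - 1230x^3 - 1235x^2 - 543x - 115
S_{-1} [S_{-1}, ∇] f = 20x^7 - 21x^6 + 137x^5 - 105x^4 + 130x^3 - 63x^2 + 17x - 3
∇ S_{-1} [S_{-1}, ∇] f = 140x^6 - 546x^5 + 1700x^4 - 2910x^3 + 3125x^2 - 1887x + 493
[S_{-1}, ∇] [S_{-1}, ∇] f = -280x^6 + 252x^5 - 2770x^4 + 1680x^3 - 4360x^2 + 1344x - 608


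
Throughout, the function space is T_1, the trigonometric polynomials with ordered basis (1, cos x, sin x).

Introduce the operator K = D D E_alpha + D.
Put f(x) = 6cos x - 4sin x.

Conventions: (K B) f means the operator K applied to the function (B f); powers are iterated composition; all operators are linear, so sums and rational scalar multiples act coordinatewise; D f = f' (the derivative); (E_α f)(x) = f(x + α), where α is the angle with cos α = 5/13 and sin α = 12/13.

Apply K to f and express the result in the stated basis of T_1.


g(x) = -(34/13)cos x + (14/13)sin x

E_alpha f = -(18/13)cos x - (92/13)sin x
D E_alpha f = -(92/13)cos x + (18/13)sin x
D D E_alpha f = (18/13)cos x + (92/13)sin x
D f = -4cos x - 6sin x
(D D E_alpha + D) f = -(34/13)cos x + (14/13)sin x


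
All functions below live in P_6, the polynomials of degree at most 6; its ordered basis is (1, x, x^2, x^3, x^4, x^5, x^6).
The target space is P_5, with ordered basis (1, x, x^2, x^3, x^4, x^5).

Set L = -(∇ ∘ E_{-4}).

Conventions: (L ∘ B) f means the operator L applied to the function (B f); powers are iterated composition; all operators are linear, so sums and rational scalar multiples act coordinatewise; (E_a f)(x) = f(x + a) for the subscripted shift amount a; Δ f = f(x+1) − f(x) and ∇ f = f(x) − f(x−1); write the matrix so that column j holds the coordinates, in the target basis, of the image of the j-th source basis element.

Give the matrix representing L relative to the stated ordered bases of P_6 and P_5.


the matrix is [[0, -1, 9, -61, 369, -2101, 11529]; [0, 0, -2, 27, -244, 1845, -12606]; [0, 0, 0, -3, 54, -610, 5535]; [0, 0, 0, 0, -4, 90, -1220]; [0, 0, 0, 0, 0, -5, 135]; [0, 0, 0, 0, 0, 0, -6]] (rows listed top to bottom)

image of 1: 0
image of x: -1
image of x^2: -2x + 9
image of x^3: -3x^2 + 27x - 61
image of x^4: -4x^3 + 54x^2 - 244x + 369
image of x^5: -5x^4 + 90x^3 - 610x^2 + 1845x - 2101
image of x^6: -6x^5 + 135x^4 - 1220x^3 + 5535x^2 - 12606x + 11529
each image's coordinates form column j of the matrix


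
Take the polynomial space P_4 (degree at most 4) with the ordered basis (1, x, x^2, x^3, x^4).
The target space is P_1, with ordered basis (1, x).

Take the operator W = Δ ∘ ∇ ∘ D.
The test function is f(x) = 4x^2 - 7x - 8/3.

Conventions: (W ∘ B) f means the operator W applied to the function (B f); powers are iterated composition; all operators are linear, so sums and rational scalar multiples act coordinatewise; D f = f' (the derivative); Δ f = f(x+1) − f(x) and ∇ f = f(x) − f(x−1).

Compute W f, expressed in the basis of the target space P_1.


g(x) = 0

D f = 8x - 7
∇ D f = 8
Δ ∇ D f = 0


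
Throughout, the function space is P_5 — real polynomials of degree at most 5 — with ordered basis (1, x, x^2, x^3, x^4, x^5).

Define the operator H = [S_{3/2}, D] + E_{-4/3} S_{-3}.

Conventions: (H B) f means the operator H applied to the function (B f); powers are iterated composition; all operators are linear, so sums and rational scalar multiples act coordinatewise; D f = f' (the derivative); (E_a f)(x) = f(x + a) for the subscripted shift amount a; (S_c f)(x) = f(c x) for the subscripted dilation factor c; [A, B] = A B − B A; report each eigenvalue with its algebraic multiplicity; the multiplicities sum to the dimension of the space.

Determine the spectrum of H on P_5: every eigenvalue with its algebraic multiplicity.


λ = -243 (multiplicity 1), λ = -27 (multiplicity 1), λ = -3 (multiplicity 1), λ = 1 (multiplicity 1), λ = 9 (multiplicity 1), λ = 81 (multiplicity 1)

image of 1: 1
image of x: -3x + 7/2
image of x^2: 9x^2 - (51/2)x + 16
image of x^3: -27x^3 + (837/8)x^2 - 144x + 64
image of x^4: 81x^4 - (1755/4)x^3 + 864x^2 - 768x + 256
image of x^5: -243x^5 + (51435/32)x^4 - 4320x^3 + 5760x^2 - 3840x + 1024
the matrix is upper triangular; its diagonal is (1, -3, 9, -27, 81, -243)
for a triangular matrix the eigenvalues are the diagonal entries, with algebraic multiplicity their repetition count


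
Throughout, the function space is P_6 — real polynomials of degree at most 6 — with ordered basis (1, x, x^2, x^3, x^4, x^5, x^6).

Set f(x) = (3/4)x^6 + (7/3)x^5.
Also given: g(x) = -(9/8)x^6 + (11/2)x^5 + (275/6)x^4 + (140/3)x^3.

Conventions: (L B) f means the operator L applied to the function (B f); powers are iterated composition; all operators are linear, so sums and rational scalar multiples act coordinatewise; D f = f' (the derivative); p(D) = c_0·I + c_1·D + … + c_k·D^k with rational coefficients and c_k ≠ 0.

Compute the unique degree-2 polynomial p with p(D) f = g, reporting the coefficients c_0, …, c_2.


p(D) = -(3/2)·I + 2·D + D^2, i.e. c_0 = -3/2, c_1 = 2, c_2 = 1

D^0 f = (3/4)x^6 + (7/3)x^5
D^1 f = (9/2)x^5 + (35/3)x^4
D^2 f = (45/2)x^4 + (140/3)x^3
matching coefficients of g against c_0 f + c_1 Df + … from the top degree down determines the c_i
solution: c_0 = -3/2, c_1 = 2, c_2 = 1


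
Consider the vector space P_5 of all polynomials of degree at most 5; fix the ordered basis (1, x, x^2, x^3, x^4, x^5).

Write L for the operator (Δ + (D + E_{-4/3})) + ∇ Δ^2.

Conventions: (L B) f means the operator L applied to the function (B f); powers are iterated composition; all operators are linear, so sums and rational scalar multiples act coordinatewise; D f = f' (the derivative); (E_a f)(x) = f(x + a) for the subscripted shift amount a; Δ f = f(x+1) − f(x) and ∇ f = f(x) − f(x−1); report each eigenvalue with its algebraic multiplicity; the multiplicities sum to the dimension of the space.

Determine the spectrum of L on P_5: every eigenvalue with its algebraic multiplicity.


λ = 1 (multiplicity 6)

image of 1: 1
image of x: x + 2/3
image of x^2: x^2 + (4/3)x + 25/9
image of x^3: x^3 + 2x^2 + (25/3)x + 125/27
image of x^4: x^4 + (8/3)x^3 + (50/3)x^2 + (500/27)x + 1309/81
image of x^5: x^5 + (10/3)x^4 + (250/9)x^3 + (1250/27)x^2 + (6545/81)x + 6509/243
the matrix is upper triangular; its diagonal is (1, 1, 1, 1, 1, 1)
for a triangular matrix the eigenvalues are the diagonal entries, with algebraic multiplicity their repetition count


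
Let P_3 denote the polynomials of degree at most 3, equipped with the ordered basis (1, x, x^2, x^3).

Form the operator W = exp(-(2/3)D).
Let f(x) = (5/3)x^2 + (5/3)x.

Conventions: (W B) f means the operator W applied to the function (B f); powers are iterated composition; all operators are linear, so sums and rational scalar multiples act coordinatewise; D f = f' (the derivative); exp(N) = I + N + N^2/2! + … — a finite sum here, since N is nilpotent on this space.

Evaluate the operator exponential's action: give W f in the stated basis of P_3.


order-1 term: -(20/9)x - 10/9
order-2 term: 20/27
the series for exp(-(2/3)D) f terminates at order 2
exp(-(2/3)D) f = (5/3)x^2 - (5/9)x - 10/27

g(x) = (5/3)x^2 - (5/9)x - 10/27


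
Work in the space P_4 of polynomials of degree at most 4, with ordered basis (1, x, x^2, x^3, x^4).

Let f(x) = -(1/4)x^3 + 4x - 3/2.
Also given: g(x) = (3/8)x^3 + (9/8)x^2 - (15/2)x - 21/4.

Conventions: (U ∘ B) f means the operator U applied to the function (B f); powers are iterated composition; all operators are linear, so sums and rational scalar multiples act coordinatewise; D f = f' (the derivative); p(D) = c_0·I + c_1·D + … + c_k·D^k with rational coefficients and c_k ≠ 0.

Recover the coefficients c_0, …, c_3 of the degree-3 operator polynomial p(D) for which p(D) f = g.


p(D) = -(3/2)·I − (3/2)·D + D^2 + D^3, i.e. c_0 = -3/2, c_1 = -3/2, c_2 = 1, c_3 = 1

D^0 f = -(1/4)x^3 + 4x - 3/2
D^1 f = -(3/4)x^2 + 4
D^2 f = -(3/2)x
D^3 f = -3/2
matching coefficients of g against c_0 f + c_1 Df + … from the top degree down determines the c_i
solution: c_0 = -3/2, c_1 = -3/2, c_2 = 1, c_3 = 1


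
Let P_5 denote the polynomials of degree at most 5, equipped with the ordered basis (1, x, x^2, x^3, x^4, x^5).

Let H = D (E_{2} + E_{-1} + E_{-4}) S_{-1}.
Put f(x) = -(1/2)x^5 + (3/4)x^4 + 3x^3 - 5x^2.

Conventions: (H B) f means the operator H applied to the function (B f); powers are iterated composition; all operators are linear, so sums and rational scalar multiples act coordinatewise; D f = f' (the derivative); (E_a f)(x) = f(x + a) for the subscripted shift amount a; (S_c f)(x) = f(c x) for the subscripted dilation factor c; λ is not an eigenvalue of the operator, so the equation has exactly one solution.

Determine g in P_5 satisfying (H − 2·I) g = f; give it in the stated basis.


the image equals g(x) = (1/4)x^5 - (9/4)x^4 - (15/2)x^3 - 2x^2 - (429/2)x + 5199/8

write g with unknown coordinates in the stated basis and equate coefficients in (H − 2·I) g = f
solving from the highest basis element down gives g = (1/4)x^5 - (9/4)x^4 - (15/2)x^3 - 2x^2 - (429/2)x + 5199/8
check: H g = -(15/4)x^4 - 12x^3 - 9x^2 - 429x + 5199/4
so H g − 2·g = -(1/2)x^5 + (3/4)x^4 + 3x^3 - 5x^2 = f ✓


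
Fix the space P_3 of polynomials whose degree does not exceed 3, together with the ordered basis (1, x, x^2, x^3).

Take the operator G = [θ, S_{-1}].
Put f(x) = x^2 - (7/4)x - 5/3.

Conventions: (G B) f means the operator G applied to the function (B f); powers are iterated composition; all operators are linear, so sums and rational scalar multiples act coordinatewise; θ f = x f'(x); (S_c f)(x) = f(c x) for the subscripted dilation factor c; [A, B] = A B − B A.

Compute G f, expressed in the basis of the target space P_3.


S_{-1} f = x^2 + (7/4)x - 5/3
θ S_{-1} f = 2x^2 + (7/4)x
θ f = 2x^2 - (7/4)x
S_{-1} θ f = 2x^2 + (7/4)x
[θ, S_{-1}] f = 0

the image equals g(x) = 0


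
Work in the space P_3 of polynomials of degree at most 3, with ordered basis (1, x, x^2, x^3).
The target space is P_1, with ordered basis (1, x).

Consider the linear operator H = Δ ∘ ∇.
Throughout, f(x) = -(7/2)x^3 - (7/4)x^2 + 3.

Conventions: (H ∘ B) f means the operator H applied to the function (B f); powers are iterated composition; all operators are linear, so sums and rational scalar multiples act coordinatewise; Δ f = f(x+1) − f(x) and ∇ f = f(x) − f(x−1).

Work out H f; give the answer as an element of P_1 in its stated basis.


the result is g(x) = -21x - 7/2

∇ f = -(21/2)x^2 + 7x - 7/4
Δ ∇ f = -21x - 7/2


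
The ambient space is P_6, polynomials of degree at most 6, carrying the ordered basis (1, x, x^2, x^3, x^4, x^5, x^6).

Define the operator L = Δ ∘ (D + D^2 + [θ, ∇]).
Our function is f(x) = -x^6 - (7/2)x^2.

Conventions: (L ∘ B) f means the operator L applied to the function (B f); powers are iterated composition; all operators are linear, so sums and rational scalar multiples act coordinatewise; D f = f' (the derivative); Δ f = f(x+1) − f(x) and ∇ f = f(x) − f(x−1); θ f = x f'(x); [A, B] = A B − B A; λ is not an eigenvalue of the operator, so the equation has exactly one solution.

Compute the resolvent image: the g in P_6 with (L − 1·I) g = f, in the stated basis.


the image equals g(x) = x^6 + 240x^3 + (367/2)x^2 + 180x + 2910

write g with unknown coordinates in the stated basis and equate coefficients in (L − 1·I) g = f
solving from the highest basis element down gives g = x^6 + 240x^3 + (367/2)x^2 + 180x + 2910
check: L g = 240x^3 + 180x^2 + 180x + 2910
so L g − 1·g = -x^6 - (7/2)x^2 = f ✓


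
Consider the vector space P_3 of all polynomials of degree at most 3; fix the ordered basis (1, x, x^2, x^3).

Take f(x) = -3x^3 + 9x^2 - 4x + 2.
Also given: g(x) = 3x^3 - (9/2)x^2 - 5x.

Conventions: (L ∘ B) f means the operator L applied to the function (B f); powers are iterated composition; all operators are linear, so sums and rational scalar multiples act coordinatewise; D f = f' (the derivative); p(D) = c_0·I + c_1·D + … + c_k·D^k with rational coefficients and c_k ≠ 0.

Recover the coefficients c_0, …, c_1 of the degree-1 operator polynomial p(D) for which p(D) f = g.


p(D) = -I − (1/2)·D, i.e. c_0 = -1, c_1 = -1/2

D^0 f = -3x^3 + 9x^2 - 4x + 2
D^1 f = -9x^2 + 18x - 4
matching coefficients of g against c_0 f + c_1 Df + … from the top degree down determines the c_i
solution: c_0 = -1, c_1 = -1/2


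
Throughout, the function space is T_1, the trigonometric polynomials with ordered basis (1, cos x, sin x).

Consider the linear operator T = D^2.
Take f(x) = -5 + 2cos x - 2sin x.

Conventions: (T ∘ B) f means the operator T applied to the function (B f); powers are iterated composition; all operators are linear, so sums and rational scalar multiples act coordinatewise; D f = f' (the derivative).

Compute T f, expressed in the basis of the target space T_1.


g(x) = -2cos x + 2sin x

D f = -2cos x - 2sin x
D D f = -2cos x + 2sin x


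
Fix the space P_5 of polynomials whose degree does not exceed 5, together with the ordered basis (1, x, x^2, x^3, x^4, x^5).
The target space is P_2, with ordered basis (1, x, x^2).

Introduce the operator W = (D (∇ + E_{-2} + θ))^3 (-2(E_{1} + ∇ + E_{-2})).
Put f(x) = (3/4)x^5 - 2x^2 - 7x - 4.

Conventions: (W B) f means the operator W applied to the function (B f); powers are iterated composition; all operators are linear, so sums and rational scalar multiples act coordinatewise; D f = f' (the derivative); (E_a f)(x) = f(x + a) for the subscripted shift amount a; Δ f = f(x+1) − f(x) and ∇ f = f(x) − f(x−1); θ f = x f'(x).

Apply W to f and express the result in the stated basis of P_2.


the result is g(x) = -21600x^2 + 21600x - 38880

E_{1} f = (3/4)x^5 + (15/4)x^4 + (15/2)x^3 + (11/2)x^2 - (29/4)x - 49/4
∇ f = (15/4)x^4 - (15/2)x^3 + (15/2)x^2 - (31/4)x - 17/4
E_{-2} f = (3/4)x^5 - (15/2)x^4 + 30x^3 - 62x^2 + 61x - 22
(E_{1} + ∇ + E_{-2}) f = (3/2)x^5 + 30x^3 - 49x^2 + 46x - 77/2
(-2(E_{1} + ∇ + E_{-2})) f = -3x^5 - 60x^3 + 98x^2 - 92x + 77
∇ (-2(E_{1} + ∇ + E_{-2})) f = -15x^4 + 30x^3 - 210x^2 + 391x - 253
E_{-2} (-2(E_{1} + ∇ + E_{-2})) f = -3x^5 + 30x^4 - 180x^3 + 698x^2 - 1444x + 1229
θ (-2(E_{1} + ∇ + E_{-2})) f = -15x^5 - 180x^3 + 196x^2 - 92x
(∇ + E_{-2} + θ) (-2(E_{1} + ∇ + E_{-2})) f = -18x^5 + 15x^4 - 330x^3 + 684x^2 - 1145x + 976
D (∇ + E_{-2} + θ) (-2(E_{1} + ∇ + E_{-2})) f = -90x^4 + 60x^3 - 990x^2 + 1368x - 1145
∇ (D (∇ + E_{-2} + θ)) (-2(E_{1} + ∇ + E_{-2})) f = -360x^3 + 720x^2 - 2520x + 2508
E_{-2} (D (∇ + E_{-2} + θ)) (-2(E_{1} + ∇ + E_{-2})) f = -90x^4 + 780x^3 - 3510x^2 + 8928x - 9761
θ (D (∇ + E_{-2} + θ)) (-2(E_{1} + ∇ + E_{-2})) f = -360x^4 + 180x^3 - 1980x^2 + 1368x
(∇ + E_{-2} + θ) (D (∇ + E_{-2} + θ)) (-2(E_{1} + ∇ + E_{-2})) f = -450x^4 + 600x^3 - 4770x^2 + 7776x - 7253
D (∇ + E_{-2} + θ) (D (∇ + E_{-2} + θ)) (-2(E_{1} + ∇ + E_{-2})) f = -1800x^3 + 1800x^2 - 9540x + 7776
∇ (D (∇ + E_{-2} + θ)) (D (∇ + E_{-2} + θ)) (-2(E_{1} + ∇ + E_{-2})) f = -5400x^2 + 9000x - 13140
E_{-2} (D (∇ + E_{-2} + θ)) (D (∇ + E_{-2} + θ)) (-2(E_{1} + ∇ + E_{-2})) f = -1800x^3 + 12600x^2 - 38340x + 48456
θ (D (∇ + E_{-2} + θ)) (D (∇ + E_{-2} + θ)) (-2(E_{1} + ∇ + E_{-2})) f = -5400x^3 + 3600x^2 - 9540x
(∇ + E_{-2} + θ) (D (∇ + E_{-2} + θ)) (D (∇ + E_{-2} + θ)) (-2(E_{1} + ∇ + E_{-2})) f = -7200x^3 + 10800x^2 - 38880x + 35316
D (∇ + E_{-2} + θ) (D (∇ + E_{-2} + θ)) (D (∇ + E_{-2} + θ)) (-2(E_{1} + ∇ + E_{-2})) f = -21600x^2 + 21600x - 38880


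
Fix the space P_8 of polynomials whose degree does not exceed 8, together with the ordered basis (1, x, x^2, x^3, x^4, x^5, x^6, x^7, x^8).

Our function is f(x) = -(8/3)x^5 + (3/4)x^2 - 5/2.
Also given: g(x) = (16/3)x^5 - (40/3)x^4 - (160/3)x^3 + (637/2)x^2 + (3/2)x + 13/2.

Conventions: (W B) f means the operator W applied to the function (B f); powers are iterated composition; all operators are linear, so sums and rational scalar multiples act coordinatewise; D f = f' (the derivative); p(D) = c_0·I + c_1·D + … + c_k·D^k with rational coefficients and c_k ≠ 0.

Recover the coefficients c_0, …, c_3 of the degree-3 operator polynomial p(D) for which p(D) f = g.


D^0 f = -(8/3)x^5 + (3/4)x^2 - 5/2
D^1 f = -(40/3)x^4 + (3/2)x
D^2 f = -(160/3)x^3 + 3/2
D^3 f = -160x^2
matching coefficients of g against c_0 f + c_1 Df + … from the top degree down determines the c_i
solution: c_0 = -2, c_1 = 1, c_2 = 1, c_3 = -2

c_0 = -2, c_1 = 1, c_2 = 1, c_3 = -2


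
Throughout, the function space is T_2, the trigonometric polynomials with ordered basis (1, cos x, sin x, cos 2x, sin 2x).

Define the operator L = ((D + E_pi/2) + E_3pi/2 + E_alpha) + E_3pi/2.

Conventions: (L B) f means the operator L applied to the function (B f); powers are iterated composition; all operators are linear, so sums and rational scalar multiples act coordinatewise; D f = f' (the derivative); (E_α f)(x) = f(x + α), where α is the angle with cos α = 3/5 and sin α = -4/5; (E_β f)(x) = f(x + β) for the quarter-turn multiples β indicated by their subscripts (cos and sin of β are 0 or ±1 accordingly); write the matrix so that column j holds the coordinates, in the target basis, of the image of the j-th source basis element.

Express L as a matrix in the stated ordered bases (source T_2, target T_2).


image of 1: 4
image of cos x: (3/5)cos x + (4/5)sin x
image of sin x: -(4/5)cos x + (3/5)sin x
image of cos 2x: -(82/25)cos 2x - (26/25)sin 2x
image of sin 2x: (26/25)cos 2x - (82/25)sin 2x
each image's coordinates form column j of the matrix

the matrix is [[4, 0, 0, 0, 0]; [0, 3/5, -4/5, 0, 0]; [0, 4/5, 3/5, 0, 0]; [0, 0, 0, -82/25, 26/25]; [0, 0, 0, -26/25, -82/25]] (rows listed top to bottom)


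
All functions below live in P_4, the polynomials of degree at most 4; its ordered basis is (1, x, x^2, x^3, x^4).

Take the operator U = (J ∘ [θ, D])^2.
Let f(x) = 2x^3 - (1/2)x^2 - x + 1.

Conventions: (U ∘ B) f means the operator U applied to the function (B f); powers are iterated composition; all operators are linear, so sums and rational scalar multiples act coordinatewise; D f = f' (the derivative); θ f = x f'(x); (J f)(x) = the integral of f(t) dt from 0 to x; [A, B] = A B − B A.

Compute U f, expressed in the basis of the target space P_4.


D f = 6x^2 - x - 1
θ D f = 12x^2 - x
θ f = 6x^3 - x^2 - x
D θ f = 18x^2 - 2x - 1
[θ, D] f = -6x^2 + x + 1
J [θ, D] f = -2x^3 + (1/2)x^2 + x
D (J ∘ [θ, D]) f = -6x^2 + x + 1
θ D (J ∘ [θ, D]) f = -12x^2 + x
θ (J ∘ [θ, D]) f = -6x^3 + x^2 + x
D θ (J ∘ [θ, D]) f = -18x^2 + 2x + 1
[θ, D] (J ∘ [θ, D]) f = 6x^2 - x - 1
J [θ, D] (J ∘ [θ, D]) f = 2x^3 - (1/2)x^2 - x

the result is g(x) = 2x^3 - (1/2)x^2 - x


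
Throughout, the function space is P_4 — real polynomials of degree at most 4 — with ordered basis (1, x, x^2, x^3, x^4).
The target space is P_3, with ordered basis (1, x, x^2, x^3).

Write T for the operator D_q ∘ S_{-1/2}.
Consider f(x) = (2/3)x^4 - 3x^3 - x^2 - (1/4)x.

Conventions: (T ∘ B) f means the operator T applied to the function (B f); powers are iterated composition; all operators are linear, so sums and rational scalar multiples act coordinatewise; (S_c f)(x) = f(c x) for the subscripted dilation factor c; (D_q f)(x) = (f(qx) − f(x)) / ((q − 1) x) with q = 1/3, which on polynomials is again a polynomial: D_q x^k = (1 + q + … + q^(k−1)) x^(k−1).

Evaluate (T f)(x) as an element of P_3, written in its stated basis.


g(x) = (5/81)x^3 + (13/24)x^2 - (1/3)x + 1/8

S_{-1/2} f = (1/24)x^4 + (3/8)x^3 - (1/4)x^2 + (1/8)x
D_q S_{-1/2} f = (5/81)x^3 + (13/24)x^2 - (1/3)x + 1/8


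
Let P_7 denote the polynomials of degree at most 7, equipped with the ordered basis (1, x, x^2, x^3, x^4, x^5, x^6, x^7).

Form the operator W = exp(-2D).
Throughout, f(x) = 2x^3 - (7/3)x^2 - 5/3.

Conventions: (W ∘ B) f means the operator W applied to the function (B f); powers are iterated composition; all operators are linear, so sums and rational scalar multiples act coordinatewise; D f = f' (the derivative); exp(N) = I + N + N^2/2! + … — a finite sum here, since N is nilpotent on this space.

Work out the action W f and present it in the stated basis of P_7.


the result is g(x) = 2x^3 - (43/3)x^2 + (100/3)x - 27

order-1 term: -12x^2 + (28/3)x
order-2 term: 24x - 28/3
order-3 term: -16
the series for exp(-2D) f terminates at order 3
exp(-2D) f = 2x^3 - (43/3)x^2 + (100/3)x - 27


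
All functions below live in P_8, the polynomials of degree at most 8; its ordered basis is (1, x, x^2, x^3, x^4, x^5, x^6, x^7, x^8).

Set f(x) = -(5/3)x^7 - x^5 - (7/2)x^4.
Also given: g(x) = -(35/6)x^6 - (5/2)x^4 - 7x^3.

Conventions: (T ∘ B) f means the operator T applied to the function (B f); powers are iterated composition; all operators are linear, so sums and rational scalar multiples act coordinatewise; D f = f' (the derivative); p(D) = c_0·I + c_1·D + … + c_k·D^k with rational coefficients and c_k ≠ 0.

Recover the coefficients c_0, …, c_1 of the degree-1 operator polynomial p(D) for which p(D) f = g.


p(D) = (1/2)·D, i.e. c_0 = 0, c_1 = 1/2

D^0 f = -(5/3)x^7 - x^5 - (7/2)x^4
D^1 f = -(35/3)x^6 - 5x^4 - 14x^3
matching coefficients of g against c_0 f + c_1 Df + … from the top degree down determines the c_i
solution: c_0 = 0, c_1 = 1/2


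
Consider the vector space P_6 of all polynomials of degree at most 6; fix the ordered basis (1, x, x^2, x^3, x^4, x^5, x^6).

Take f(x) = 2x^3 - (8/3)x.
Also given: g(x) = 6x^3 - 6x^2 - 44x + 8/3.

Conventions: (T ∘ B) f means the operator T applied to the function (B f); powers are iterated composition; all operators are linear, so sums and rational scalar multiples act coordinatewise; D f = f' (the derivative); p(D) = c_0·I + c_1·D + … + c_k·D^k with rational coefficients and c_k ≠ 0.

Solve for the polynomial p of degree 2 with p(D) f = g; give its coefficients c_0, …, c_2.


D^0 f = 2x^3 - (8/3)x
D^1 f = 6x^2 - 8/3
D^2 f = 12x
matching coefficients of g against c_0 f + c_1 Df + … from the top degree down determines the c_i
solution: c_0 = 3, c_1 = -1, c_2 = -3

c_0 = 3, c_1 = -1, c_2 = -3


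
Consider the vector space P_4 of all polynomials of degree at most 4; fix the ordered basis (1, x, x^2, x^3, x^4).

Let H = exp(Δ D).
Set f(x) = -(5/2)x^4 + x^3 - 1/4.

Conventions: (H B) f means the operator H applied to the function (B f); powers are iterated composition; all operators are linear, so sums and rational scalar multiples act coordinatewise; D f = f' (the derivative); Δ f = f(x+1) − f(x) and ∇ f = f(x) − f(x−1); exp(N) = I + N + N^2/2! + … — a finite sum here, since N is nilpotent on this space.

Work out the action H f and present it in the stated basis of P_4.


order-1 term: -30x^2 - 24x - 7
order-2 term: -30
the series for exp(Δ D) f terminates at order 2
exp(Δ D) f = -(5/2)x^4 + x^3 - 30x^2 - 24x - 149/4

g(x) = -(5/2)x^4 + x^3 - 30x^2 - 24x - 149/4


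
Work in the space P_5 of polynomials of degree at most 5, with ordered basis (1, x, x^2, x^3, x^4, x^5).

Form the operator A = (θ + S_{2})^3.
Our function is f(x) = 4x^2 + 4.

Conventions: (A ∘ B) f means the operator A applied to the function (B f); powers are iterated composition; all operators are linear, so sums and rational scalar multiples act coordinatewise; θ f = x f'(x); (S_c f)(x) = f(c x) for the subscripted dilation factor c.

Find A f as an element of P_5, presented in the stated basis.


the image equals g(x) = 864x^2 + 4

θ f = 8x^2
S_{2} f = 16x^2 + 4
(θ + S_{2}) f = 24x^2 + 4
θ (θ + S_{2}) f = 48x^2
S_{2} (θ + S_{2}) f = 96x^2 + 4
(θ + S_{2}) (θ + S_{2}) f = 144x^2 + 4
θ (θ + S_{2}) (θ + S_{2}) f = 288x^2
S_{2} (θ + S_{2}) (θ + S_{2}) f = 576x^2 + 4
(θ + S_{2}) (θ + S_{2}) (θ + S_{2}) f = 864x^2 + 4


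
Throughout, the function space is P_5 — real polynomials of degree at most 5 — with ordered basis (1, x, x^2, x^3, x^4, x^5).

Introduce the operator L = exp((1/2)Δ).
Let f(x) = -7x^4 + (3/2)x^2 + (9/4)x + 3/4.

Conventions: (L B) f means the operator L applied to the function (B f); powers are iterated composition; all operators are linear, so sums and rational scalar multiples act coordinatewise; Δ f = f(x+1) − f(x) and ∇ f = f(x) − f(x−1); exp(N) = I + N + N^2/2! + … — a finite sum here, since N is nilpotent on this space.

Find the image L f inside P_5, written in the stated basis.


g(x) = -7x^4 - 14x^3 - 30x^2 - (139/4)x - 295/16

order-1 term: -14x^3 - 21x^2 - (25/2)x - 13/8
order-2 term: -(21/2)x^2 - 21x - 95/8
order-3 term: -(7/2)x - 21/4
order-4 term: -7/16
the series for exp((1/2)Δ) f terminates at order 4
exp((1/2)Δ) f = -7x^4 - 14x^3 - 30x^2 - (139/4)x - 295/16


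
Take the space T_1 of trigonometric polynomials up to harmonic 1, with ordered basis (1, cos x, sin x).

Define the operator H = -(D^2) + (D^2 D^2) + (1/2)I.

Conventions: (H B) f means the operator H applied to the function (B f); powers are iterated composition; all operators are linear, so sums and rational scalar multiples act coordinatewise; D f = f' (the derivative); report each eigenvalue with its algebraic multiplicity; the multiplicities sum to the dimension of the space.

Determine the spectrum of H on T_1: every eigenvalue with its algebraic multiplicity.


λ = 1/2 (multiplicity 1), λ = 5/2 (multiplicity 2)

image of 1: 1/2
image of cos x: (5/2)cos x
image of sin x: (5/2)sin x
the matrix is diagonal; its diagonal is (1/2, 5/2, 5/2)
for a triangular matrix the eigenvalues are the diagonal entries, with algebraic multiplicity their repetition count


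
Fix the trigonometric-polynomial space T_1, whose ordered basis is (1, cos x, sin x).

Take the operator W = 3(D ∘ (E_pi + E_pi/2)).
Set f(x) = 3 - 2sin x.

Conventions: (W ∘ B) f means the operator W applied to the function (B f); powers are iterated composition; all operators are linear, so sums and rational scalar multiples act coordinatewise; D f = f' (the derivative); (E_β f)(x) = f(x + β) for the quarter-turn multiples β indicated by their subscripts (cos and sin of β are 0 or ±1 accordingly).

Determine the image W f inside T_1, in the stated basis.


the image equals g(x) = 6cos x + 6sin x

E_pi f = 3 + 2sin x
E_pi/2 f = 3 - 2cos x
(E_pi + E_pi/2) f = 6 - 2cos x + 2sin x
D (E_pi + E_pi/2) f = 2cos x + 2sin x
(3(D ∘ (E_pi + E_pi/2))) f = 6cos x + 6sin x


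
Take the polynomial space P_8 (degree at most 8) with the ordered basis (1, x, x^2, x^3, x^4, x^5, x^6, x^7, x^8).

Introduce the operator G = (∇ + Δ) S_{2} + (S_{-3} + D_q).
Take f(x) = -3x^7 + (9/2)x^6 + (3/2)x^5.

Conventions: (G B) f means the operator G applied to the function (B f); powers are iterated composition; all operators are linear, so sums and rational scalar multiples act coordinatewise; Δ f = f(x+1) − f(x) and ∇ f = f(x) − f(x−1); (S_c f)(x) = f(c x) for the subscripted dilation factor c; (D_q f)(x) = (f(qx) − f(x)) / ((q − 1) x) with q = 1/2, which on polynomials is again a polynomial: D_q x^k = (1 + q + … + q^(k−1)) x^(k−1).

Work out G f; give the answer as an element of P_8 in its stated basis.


g(x) = 6561x^7 - (134493/64)x^6 + (198423/64)x^5 - (844707/32)x^4 + 11520x^3 - 15168x^2 + 3456x - 672

S_{2} f = -384x^7 + 288x^6 + 48x^5
∇ S_{2} f = -2688x^6 + 9792x^5 - 17520x^4 + 18720x^3 - 11904x^2 + 4176x - 624
Δ S_{2} f = -2688x^6 - 6336x^5 - 8880x^4 - 7200x^3 - 3264x^2 - 720x - 48
(∇ + Δ) S_{2} f = -5376x^6 + 3456x^5 - 26400x^4 + 11520x^3 - 15168x^2 + 3456x - 672
S_{-3} f = 6561x^7 + (6561/2)x^6 - (729/2)x^5
D_q f = -(381/64)x^6 + (567/64)x^5 + (93/32)x^4
(S_{-3} + D_q) f = 6561x^7 + (209571/64)x^6 - (22761/64)x^5 + (93/32)x^4
((∇ + Δ) S_{2} + (S_{-3} + D_q)) f = 6561x^7 - (134493/64)x^6 + (198423/64)x^5 - (844707/32)x^4 + 11520x^3 - 15168x^2 + 3456x - 672


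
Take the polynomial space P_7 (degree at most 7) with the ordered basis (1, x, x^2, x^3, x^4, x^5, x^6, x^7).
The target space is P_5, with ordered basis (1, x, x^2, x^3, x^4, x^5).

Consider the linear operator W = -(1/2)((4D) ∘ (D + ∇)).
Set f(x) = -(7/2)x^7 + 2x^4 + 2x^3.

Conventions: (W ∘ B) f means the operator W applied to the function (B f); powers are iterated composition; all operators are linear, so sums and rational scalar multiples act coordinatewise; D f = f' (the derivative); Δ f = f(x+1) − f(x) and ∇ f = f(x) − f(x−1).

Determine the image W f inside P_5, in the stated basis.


the image equals g(x) = 588x^5 - 735x^4 + 980x^3 - 831x^2 + 294x - 53

D f = -(49/2)x^6 + 8x^3 + 6x^2
∇ f = -(49/2)x^6 + (147/2)x^5 - (245/2)x^4 + (261/2)x^3 - (159/2)x^2 + (53/2)x - 7/2
(D + ∇) f = -49x^6 + (147/2)x^5 - (245/2)x^4 + (277/2)x^3 - (147/2)x^2 + (53/2)x - 7/2
D (D + ∇) f = -294x^5 + (735/2)x^4 - 490x^3 + (831/2)x^2 - 147x + 53/2
(4D) (D + ∇) f = -1176x^5 + 1470x^4 - 1960x^3 + 1662x^2 - 588x + 106
(-(1/2)((4D) ∘ (D + ∇))) f = 588x^5 - 735x^4 + 980x^3 - 831x^2 + 294x - 53


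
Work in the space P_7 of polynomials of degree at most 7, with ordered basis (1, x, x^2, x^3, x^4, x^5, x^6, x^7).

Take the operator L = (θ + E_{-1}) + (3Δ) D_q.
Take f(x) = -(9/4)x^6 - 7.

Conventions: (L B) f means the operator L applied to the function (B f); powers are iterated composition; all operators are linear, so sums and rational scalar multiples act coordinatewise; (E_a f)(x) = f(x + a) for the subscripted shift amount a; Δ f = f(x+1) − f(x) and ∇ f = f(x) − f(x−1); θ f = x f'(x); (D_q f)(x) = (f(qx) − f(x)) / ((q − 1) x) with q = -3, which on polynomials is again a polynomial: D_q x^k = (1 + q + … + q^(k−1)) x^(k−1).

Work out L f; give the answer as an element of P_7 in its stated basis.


θ f = -(27/2)x^6
E_{-1} f = -(9/4)x^6 + (27/2)x^5 - (135/4)x^4 + 45x^3 - (135/4)x^2 + (27/2)x - 37/4
(θ + E_{-1}) f = -(63/4)x^6 + (27/2)x^5 - (135/4)x^4 + 45x^3 - (135/4)x^2 + (27/2)x - 37/4
D_q f = (819/2)x^5
Δ D_q f = (4095/2)x^4 + 4095x^3 + 4095x^2 + (4095/2)x + 819/2
(3Δ) D_q f = (12285/2)x^4 + 12285x^3 + 12285x^2 + (12285/2)x + 2457/2
((θ + E_{-1}) + (3Δ) D_q) f = -(63/4)x^6 + (27/2)x^5 + (24435/4)x^4 + 12330x^3 + (49005/4)x^2 + 6156x + 4877/4

the image equals g(x) = -(63/4)x^6 + (27/2)x^5 + (24435/4)x^4 + 12330x^3 + (49005/4)x^2 + 6156x + 4877/4


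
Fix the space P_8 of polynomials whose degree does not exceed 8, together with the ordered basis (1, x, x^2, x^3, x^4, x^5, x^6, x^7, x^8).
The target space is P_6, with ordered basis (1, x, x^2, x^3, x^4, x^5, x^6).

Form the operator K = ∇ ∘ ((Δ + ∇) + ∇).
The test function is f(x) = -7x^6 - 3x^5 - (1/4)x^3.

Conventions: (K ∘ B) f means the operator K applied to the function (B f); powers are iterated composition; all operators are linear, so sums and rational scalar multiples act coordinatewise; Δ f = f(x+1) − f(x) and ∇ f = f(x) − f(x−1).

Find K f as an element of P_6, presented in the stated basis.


the image equals g(x) = -630x^4 + 1500x^3 - 2790x^2 + (4131/2)x - 699

Δ f = -42x^5 - 120x^4 - 170x^3 - (543/4)x^2 - (231/4)x - 41/4
∇ f = -42x^5 + 90x^4 - 110x^3 + (297/4)x^2 - (105/4)x + 15/4
(Δ + ∇) f = -84x^5 - 30x^4 - 280x^3 - (123/2)x^2 - 84x - 13/2
∇ f = -42x^5 + 90x^4 - 110x^3 + (297/4)x^2 - (105/4)x + 15/4
((Δ + ∇) + ∇) f = -126x^5 + 60x^4 - 390x^3 + (51/4)x^2 - (441/4)x - 11/4
∇ ((Δ + ∇) + ∇) f = -630x^4 + 1500x^3 - 2790x^2 + (4131/2)x - 699


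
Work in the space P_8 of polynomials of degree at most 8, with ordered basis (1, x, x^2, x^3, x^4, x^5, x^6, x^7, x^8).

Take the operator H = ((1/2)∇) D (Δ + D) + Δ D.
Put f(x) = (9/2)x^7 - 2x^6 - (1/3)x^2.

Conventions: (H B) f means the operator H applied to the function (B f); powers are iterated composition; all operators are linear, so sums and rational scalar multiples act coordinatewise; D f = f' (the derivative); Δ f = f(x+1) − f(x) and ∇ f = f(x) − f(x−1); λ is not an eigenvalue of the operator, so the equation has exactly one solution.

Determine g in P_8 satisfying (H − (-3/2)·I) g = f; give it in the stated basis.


the image equals g(x) = 3x^7 - (4/3)x^6 - 84x^5 - (1810/3)x^4 + 1420x^3 + (80998/9)x^2 + (25418/3)x - 547618/27

write g with unknown coordinates in the stated basis and equate coefficients in (H − (-3/2)·I) g = f
solving from the highest basis element down gives g = 3x^7 - (4/3)x^6 - 84x^5 - (1810/3)x^4 + 1420x^3 + (80998/9)x^2 + (25418/3)x - 547618/27
check: H g = 126x^5 + 905x^4 - 2130x^3 - 13500x^2 - 12709x + 273809/9
so H g − (-3/2)·g = (9/2)x^7 - 2x^6 - (1/3)x^2 = f ✓


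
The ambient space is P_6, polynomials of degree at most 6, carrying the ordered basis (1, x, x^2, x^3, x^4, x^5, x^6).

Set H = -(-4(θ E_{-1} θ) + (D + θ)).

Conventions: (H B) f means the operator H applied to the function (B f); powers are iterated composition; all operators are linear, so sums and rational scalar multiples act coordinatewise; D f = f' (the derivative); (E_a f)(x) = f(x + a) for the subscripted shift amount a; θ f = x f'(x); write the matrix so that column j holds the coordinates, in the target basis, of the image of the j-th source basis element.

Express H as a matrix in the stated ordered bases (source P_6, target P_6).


the matrix is [[0, -1, 0, 0, 0, 0, 0]; [0, 3, -18, 36, -64, 100, -144]; [0, 0, 14, -75, 192, -400, 720]; [0, 0, 0, 33, -196, 600, -1440]; [0, 0, 0, 0, 60, -405, 1440]; [0, 0, 0, 0, 0, 95, -726]; [0, 0, 0, 0, 0, 0, 138]] (rows listed top to bottom)

image of 1: 0
image of x: 3x - 1
image of x^2: 14x^2 - 18x
image of x^3: 33x^3 - 75x^2 + 36x
image of x^4: 60x^4 - 196x^3 + 192x^2 - 64x
image of x^5: 95x^5 - 405x^4 + 600x^3 - 400x^2 + 100x
image of x^6: 138x^6 - 726x^5 + 1440x^4 - 1440x^3 + 720x^2 - 144x
each image's coordinates form column j of the matrix
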